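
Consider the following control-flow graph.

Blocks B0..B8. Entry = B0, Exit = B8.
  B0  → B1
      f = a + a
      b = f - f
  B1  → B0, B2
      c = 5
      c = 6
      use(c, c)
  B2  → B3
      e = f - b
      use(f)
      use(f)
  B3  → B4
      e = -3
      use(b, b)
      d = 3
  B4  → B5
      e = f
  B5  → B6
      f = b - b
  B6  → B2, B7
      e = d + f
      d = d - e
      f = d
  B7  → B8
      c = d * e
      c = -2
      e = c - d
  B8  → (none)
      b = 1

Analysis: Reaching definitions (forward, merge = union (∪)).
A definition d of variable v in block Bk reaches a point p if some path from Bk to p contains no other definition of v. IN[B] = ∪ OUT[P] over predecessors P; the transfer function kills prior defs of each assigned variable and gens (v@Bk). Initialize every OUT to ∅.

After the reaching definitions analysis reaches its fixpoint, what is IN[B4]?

Answer: {b@B0, c@B1, d@B3, e@B3, f@B0, f@B6}

Trace:
Per-block solution:
  B0:   IN={b@B0, c@B1, f@B0}   OUT={b@B0, c@B1, f@B0}
  B1:   IN={b@B0, c@B1, f@B0}   OUT={b@B0, c@B1, f@B0}
  B2:   IN={b@B0, c@B1, d@B6, e@B6, f@B0, f@B6}   OUT={b@B0, c@B1, d@B6, e@B2, f@B0, f@B6}
  B3:   IN={b@B0, c@B1, d@B6, e@B2, f@B0, f@B6}   OUT={b@B0, c@B1, d@B3, e@B3, f@B0, f@B6}
  B4:   IN={b@B0, c@B1, d@B3, e@B3, f@B0, f@B6}   OUT={b@B0, c@B1, d@B3, e@B4, f@B0, f@B6}
  B5:   IN={b@B0, c@B1, d@B3, e@B4, f@B0, f@B6}   OUT={b@B0, c@B1, d@B3, e@B4, f@B5}
  B6:   IN={b@B0, c@B1, d@B3, e@B4, f@B5}   OUT={b@B0, c@B1, d@B6, e@B6, f@B6}
  B7:   IN={b@B0, c@B1, d@B6, e@B6, f@B6}   OUT={b@B0, c@B7, d@B6, e@B7, f@B6}
  B8:   IN={b@B0, c@B7, d@B6, e@B7, f@B6}   OUT={b@B8, c@B7, d@B6, e@B7, f@B6}

Merge at B4: IN[B4] = OUT[B3] = {b@B0, c@B1, d@B3, e@B3, f@B0, f@B6}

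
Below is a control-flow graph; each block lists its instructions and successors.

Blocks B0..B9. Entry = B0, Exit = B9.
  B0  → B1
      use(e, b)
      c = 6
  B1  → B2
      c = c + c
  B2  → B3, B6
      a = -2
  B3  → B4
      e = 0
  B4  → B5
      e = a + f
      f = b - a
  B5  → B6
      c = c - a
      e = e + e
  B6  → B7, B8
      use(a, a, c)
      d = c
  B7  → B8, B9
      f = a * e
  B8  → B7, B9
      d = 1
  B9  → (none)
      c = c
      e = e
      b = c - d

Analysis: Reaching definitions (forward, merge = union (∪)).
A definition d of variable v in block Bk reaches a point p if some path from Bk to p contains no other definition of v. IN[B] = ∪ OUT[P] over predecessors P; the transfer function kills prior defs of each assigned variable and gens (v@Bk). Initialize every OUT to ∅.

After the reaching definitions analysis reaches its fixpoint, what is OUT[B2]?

Fixpoint table:
  B0: | IN={} | OUT={c@B0}
  B1: | IN={c@B0} | OUT={c@B1}
  B2: | IN={c@B1} | OUT={a@B2, c@B1}
  B3: | IN={a@B2, c@B1} | OUT={a@B2, c@B1, e@B3}
  B4: | IN={a@B2, c@B1, e@B3} | OUT={a@B2, c@B1, e@B4, f@B4}
  B5: | IN={a@B2, c@B1, e@B4, f@B4} | OUT={a@B2, c@B5, e@B5, f@B4}
  B6: | IN={a@B2, c@B1, c@B5, e@B5, f@B4} | OUT={a@B2, c@B1, c@B5, d@B6, e@B5, f@B4}
  B7: | IN={a@B2, c@B1, c@B5, d@B6, d@B8, e@B5, f@B4, f@B7} | OUT={a@B2, c@B1, c@B5, d@B6, d@B8, e@B5, f@B7}
  B8: | IN={a@B2, c@B1, c@B5, d@B6, d@B8, e@B5, f@B4, f@B7} | OUT={a@B2, c@B1, c@B5, d@B8, e@B5, f@B4, f@B7}
  B9: | IN={a@B2, c@B1, c@B5, d@B6, d@B8, e@B5, f@B4, f@B7} | OUT={a@B2, b@B9, c@B9, d@B6, d@B8, e@B9, f@B4, f@B7}

Merge at B2: IN[B2] = OUT[B1] = {c@B1}
Applying B2's transfer function to that IN value gives OUT[B2] (row B2 above).

Answer: {a@B2, c@B1}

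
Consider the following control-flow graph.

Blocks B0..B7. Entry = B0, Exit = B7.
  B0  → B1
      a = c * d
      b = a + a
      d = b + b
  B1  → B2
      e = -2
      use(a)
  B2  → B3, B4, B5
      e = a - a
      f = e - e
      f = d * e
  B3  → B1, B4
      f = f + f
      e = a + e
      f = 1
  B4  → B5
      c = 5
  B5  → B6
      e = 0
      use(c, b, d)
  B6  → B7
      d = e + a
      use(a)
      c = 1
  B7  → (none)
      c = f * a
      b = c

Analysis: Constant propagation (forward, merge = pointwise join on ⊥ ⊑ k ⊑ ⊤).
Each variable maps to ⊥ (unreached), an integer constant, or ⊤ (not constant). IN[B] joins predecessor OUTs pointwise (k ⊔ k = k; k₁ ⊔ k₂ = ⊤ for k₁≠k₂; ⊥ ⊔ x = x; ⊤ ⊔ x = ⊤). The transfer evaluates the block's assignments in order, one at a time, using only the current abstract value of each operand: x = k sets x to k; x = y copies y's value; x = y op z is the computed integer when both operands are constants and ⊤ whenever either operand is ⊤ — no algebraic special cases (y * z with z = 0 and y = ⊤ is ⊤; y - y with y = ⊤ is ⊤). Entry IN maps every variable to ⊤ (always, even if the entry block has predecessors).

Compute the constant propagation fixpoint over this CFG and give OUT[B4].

Answer: {a: ⊤, b: ⊤, c: 5, d: ⊤, e: ⊤, f: ⊤}

Derivation:
Fixpoint table:
  B0:   IN=(all ⊤)   OUT=(all ⊤)
  B1:   IN=(all ⊤)   OUT={e:-2; rest ⊤}
  B2:   IN={e:-2; rest ⊤}   OUT=(all ⊤)
  B3:   IN=(all ⊤)   OUT={f:1; rest ⊤}
  B4:   IN=(all ⊤)   OUT={c:5; rest ⊤}
  B5:   IN=(all ⊤)   OUT={e:0; rest ⊤}
  B6:   IN={e:0; rest ⊤}   OUT={c:1, e:0; rest ⊤}
  B7:   IN={c:1, e:0; rest ⊤}   OUT={e:0; rest ⊤}

Merge at B4: IN[B4] = OUT[B2] ⊔ OUT[B3] = {a: ⊤, b: ⊤, c: ⊤, d: ⊤, e: ⊤, f: ⊤}
Applying B4's transfer function to that IN value gives OUT[B4] (row B4 above).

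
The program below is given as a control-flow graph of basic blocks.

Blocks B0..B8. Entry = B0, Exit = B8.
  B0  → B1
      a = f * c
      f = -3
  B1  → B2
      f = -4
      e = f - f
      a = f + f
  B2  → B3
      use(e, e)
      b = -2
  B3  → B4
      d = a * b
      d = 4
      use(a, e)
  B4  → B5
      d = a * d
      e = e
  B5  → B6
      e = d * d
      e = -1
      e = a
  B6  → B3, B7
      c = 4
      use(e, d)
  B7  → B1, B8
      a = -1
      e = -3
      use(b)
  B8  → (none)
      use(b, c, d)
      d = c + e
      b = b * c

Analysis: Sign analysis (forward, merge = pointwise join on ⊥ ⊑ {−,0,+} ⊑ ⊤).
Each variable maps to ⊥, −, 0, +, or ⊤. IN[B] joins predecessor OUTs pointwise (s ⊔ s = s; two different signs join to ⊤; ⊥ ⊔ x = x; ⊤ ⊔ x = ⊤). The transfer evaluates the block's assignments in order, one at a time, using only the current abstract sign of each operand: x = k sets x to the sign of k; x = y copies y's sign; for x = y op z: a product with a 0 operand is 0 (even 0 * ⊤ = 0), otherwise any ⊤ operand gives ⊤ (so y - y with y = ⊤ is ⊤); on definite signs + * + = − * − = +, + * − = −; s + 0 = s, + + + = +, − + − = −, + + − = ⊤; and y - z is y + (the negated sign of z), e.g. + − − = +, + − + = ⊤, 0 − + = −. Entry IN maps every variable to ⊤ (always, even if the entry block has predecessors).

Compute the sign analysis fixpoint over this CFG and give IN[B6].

Answer: {a: -, b: -, c: ⊤, d: -, e: -, f: -}

Derivation:
Per-block solution:
  B0:   IN=(all ⊤)   OUT={f:-; rest ⊤}
  B1:   IN={f:-; rest ⊤}   OUT={a:-, f:-; rest ⊤}
  B2:   IN={a:-, f:-; rest ⊤}   OUT={a:-, b:-, f:-; rest ⊤}
  B3:   IN={a:-, b:-, f:-; rest ⊤}   OUT={a:-, b:-, d:+, f:-; rest ⊤}
  B4:   IN={a:-, b:-, d:+, f:-; rest ⊤}   OUT={a:-, b:-, d:-, f:-; rest ⊤}
  B5:   IN={a:-, b:-, d:-, f:-; rest ⊤}   OUT={a:-, b:-, d:-, e:-, f:-; rest ⊤}
  B6:   IN={a:-, b:-, d:-, e:-, f:-; rest ⊤}   OUT={a:-, b:-, c:+, d:-, e:-, f:-; rest ⊤}
  B7:   IN={a:-, b:-, c:+, d:-, e:-, f:-; rest ⊤}   OUT={a:-, b:-, c:+, d:-, e:-, f:-; rest ⊤}
  B8:   IN={a:-, b:-, c:+, d:-, e:-, f:-; rest ⊤}   OUT={a:-, b:-, c:+, e:-, f:-; rest ⊤}

Merge at B6: IN[B6] = OUT[B5] = {a: -, b: -, c: ⊤, d: -, e: -, f: -}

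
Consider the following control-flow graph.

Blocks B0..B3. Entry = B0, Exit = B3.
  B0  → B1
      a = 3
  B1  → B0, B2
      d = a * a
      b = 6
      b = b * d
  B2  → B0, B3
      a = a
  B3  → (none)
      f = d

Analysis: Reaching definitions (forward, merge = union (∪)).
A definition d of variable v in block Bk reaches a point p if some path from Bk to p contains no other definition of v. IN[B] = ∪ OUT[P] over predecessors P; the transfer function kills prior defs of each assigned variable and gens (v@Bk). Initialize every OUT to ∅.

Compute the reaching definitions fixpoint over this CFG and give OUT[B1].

Answer: {a@B0, b@B1, d@B1}

Trace:
Per-block solution:
  B0:  IN={a@B0, a@B2, b@B1, d@B1}  OUT={a@B0, b@B1, d@B1}
  B1:  IN={a@B0, b@B1, d@B1}  OUT={a@B0, b@B1, d@B1}
  B2:  IN={a@B0, b@B1, d@B1}  OUT={a@B2, b@B1, d@B1}
  B3:  IN={a@B2, b@B1, d@B1}  OUT={a@B2, b@B1, d@B1, f@B3}

Merge at B1: IN[B1] = OUT[B0] = {a@B0, b@B1, d@B1}
Applying B1's transfer function to that IN value gives OUT[B1] (row B1 above).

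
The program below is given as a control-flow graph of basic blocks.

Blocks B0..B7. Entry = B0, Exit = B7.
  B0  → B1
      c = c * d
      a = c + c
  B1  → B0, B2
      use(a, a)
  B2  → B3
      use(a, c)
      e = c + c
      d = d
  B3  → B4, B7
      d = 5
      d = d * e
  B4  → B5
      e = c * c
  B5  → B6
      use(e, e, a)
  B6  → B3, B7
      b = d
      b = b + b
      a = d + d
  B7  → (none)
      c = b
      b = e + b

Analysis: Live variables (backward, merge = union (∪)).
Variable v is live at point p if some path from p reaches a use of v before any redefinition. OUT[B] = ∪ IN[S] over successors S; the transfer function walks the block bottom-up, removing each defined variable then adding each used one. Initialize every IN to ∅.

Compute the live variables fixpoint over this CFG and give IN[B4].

Converged values:
  B0:  IN={b, c, d}  OUT={a, b, c, d}
  B1:  IN={a, b, c, d}  OUT={a, b, c, d}
  B2:  IN={a, b, c, d}  OUT={a, b, c, e}
  B3:  IN={a, b, c, e}  OUT={a, b, c, d, e}
  B4:  IN={a, c, d}  OUT={a, c, d, e}
  B5:  IN={a, c, d, e}  OUT={c, d, e}
  B6:  IN={c, d, e}  OUT={a, b, c, e}
  B7:  IN={b, e}  OUT={}

Merge at B4: OUT[B4] = IN[B5] = {a, c, d, e}
Applying B4's transfer function to that OUT value gives IN[B4] (row B4 above).

Answer: {a, c, d}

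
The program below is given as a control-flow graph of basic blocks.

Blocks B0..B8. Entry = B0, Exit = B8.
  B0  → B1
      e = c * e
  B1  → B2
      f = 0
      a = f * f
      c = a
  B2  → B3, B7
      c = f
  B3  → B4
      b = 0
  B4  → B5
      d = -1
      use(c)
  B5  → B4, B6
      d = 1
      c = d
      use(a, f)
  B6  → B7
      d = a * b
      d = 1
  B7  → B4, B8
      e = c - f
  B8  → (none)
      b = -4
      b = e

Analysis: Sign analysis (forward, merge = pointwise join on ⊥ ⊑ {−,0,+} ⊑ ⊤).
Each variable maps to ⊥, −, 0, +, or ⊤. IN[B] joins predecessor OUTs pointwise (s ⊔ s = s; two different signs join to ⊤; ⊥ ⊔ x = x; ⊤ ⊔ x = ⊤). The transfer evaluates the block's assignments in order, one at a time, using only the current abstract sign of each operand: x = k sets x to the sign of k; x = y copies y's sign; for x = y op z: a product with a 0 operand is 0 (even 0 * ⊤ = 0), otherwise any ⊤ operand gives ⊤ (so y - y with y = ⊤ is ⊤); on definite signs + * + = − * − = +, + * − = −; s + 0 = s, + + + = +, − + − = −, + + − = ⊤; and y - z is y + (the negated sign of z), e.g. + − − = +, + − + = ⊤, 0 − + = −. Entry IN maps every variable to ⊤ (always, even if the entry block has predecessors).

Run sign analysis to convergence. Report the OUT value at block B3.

Fixpoint table:
  B0:   IN=(all ⊤)   OUT=(all ⊤)
  B1:   IN=(all ⊤)   OUT={a:0, c:0, f:0; rest ⊤}
  B2:   IN={a:0, c:0, f:0; rest ⊤}   OUT={a:0, c:0, f:0; rest ⊤}
  B3:   IN={a:0, c:0, f:0; rest ⊤}   OUT={a:0, b:0, c:0, f:0; rest ⊤}
  B4:   IN={a:0, f:0; rest ⊤}   OUT={a:0, d:-, f:0; rest ⊤}
  B5:   IN={a:0, d:-, f:0; rest ⊤}   OUT={a:0, c:+, d:+, f:0; rest ⊤}
  B6:   IN={a:0, c:+, d:+, f:0; rest ⊤}   OUT={a:0, c:+, d:+, f:0; rest ⊤}
  B7:   IN={a:0, f:0; rest ⊤}   OUT={a:0, f:0; rest ⊤}
  B8:   IN={a:0, f:0; rest ⊤}   OUT={a:0, f:0; rest ⊤}

Merge at B3: IN[B3] = OUT[B2] = {a: 0, b: ⊤, c: 0, d: ⊤, e: ⊤, f: 0}
Applying B3's transfer function to that IN value gives OUT[B3] (row B3 above).

Answer: {a: 0, b: 0, c: 0, d: ⊤, e: ⊤, f: 0}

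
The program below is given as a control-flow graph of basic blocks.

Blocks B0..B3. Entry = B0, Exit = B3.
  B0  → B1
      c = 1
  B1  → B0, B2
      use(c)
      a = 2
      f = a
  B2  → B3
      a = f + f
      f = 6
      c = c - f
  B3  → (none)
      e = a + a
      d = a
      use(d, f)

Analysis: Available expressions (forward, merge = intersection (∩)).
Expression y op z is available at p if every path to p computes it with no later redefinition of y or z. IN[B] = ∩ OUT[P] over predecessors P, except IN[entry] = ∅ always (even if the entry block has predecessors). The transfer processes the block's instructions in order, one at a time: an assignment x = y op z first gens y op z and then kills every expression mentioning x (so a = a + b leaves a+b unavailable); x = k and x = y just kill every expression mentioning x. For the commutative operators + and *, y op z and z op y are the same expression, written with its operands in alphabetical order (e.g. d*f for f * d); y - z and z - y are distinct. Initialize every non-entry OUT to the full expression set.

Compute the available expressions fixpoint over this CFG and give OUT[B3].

Answer: {a+a}

Derivation:
Fixpoint table:
  B0:  IN={}  OUT={}
  B1:  IN={}  OUT={}
  B2:  IN={}  OUT={}
  B3:  IN={}  OUT={a+a}

Merge at B3: IN[B3] = OUT[B2] = {}
Applying B3's transfer function to that IN value gives OUT[B3] (row B3 above).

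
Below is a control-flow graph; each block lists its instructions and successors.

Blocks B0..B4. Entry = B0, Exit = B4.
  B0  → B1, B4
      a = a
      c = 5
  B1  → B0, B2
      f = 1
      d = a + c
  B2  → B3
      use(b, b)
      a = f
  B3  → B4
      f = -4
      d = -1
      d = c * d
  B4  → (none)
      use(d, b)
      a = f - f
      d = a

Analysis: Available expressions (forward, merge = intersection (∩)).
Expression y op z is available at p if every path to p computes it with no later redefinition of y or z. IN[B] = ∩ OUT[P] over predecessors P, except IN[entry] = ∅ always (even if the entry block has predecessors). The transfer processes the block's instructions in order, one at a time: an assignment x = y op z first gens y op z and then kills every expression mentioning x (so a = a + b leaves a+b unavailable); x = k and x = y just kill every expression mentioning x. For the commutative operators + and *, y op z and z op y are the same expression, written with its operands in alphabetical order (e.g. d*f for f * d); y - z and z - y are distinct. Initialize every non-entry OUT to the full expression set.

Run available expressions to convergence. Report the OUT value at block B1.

Answer: {a+c}

Derivation:
Fixpoint table:
  B0: | IN={} | OUT={}
  B1: | IN={} | OUT={a+c}
  B2: | IN={a+c} | OUT={}
  B3: | IN={} | OUT={}
  B4: | IN={} | OUT={f-f}

Merge at B1: IN[B1] = OUT[B0] = {}
Applying B1's transfer function to that IN value gives OUT[B1] (row B1 above).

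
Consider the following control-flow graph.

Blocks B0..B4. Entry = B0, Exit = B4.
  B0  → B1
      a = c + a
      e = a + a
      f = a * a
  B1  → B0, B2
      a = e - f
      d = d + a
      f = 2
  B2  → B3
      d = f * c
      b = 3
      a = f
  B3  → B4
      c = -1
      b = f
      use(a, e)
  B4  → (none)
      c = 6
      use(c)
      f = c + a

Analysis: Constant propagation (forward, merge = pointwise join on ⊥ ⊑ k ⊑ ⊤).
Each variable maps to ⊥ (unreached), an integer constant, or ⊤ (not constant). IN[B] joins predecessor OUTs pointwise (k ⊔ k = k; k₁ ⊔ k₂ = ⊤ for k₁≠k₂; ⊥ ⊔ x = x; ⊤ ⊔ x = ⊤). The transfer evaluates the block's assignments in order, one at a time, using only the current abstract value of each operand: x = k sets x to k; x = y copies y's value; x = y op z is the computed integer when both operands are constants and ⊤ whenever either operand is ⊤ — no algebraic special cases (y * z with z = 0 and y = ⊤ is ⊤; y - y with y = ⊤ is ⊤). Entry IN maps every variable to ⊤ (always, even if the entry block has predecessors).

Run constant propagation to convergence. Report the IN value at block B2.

Answer: {a: ⊤, b: ⊤, c: ⊤, d: ⊤, e: ⊤, f: 2}

Derivation:
Per-block solution:
  B0:   IN=(all ⊤)   OUT=(all ⊤)
  B1:   IN=(all ⊤)   OUT={f:2; rest ⊤}
  B2:   IN={f:2; rest ⊤}   OUT={a:2, b:3, f:2; rest ⊤}
  B3:   IN={a:2, b:3, f:2; rest ⊤}   OUT={a:2, b:2, c:-1, f:2; rest ⊤}
  B4:   IN={a:2, b:2, c:-1, f:2; rest ⊤}   OUT={a:2, b:2, c:6, f:8; rest ⊤}

Merge at B2: IN[B2] = OUT[B1] = {a: ⊤, b: ⊤, c: ⊤, d: ⊤, e: ⊤, f: 2}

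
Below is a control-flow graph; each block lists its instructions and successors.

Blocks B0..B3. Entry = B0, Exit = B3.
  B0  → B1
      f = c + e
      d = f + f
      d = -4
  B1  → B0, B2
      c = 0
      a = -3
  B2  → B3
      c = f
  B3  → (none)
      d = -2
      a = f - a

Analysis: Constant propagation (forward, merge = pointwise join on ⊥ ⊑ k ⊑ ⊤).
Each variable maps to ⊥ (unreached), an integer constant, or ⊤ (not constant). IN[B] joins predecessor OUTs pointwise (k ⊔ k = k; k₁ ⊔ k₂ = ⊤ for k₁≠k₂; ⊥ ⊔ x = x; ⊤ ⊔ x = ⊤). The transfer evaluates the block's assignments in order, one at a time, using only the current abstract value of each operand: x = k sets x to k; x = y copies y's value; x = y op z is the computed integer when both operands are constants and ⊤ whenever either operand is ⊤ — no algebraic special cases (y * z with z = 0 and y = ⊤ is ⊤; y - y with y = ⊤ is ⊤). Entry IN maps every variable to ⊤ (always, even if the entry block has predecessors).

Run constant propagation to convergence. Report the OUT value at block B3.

Answer: {a: ⊤, b: ⊤, c: ⊤, d: -2, e: ⊤, f: ⊤}

Derivation:
Per-block solution:
  B0: | IN=(all ⊤) | OUT={d:-4; rest ⊤}
  B1: | IN={d:-4; rest ⊤} | OUT={a:-3, c:0, d:-4; rest ⊤}
  B2: | IN={a:-3, c:0, d:-4; rest ⊤} | OUT={a:-3, d:-4; rest ⊤}
  B3: | IN={a:-3, d:-4; rest ⊤} | OUT={d:-2; rest ⊤}

Merge at B3: IN[B3] = OUT[B2] = {a: -3, b: ⊤, c: ⊤, d: -4, e: ⊤, f: ⊤}
Applying B3's transfer function to that IN value gives OUT[B3] (row B3 above).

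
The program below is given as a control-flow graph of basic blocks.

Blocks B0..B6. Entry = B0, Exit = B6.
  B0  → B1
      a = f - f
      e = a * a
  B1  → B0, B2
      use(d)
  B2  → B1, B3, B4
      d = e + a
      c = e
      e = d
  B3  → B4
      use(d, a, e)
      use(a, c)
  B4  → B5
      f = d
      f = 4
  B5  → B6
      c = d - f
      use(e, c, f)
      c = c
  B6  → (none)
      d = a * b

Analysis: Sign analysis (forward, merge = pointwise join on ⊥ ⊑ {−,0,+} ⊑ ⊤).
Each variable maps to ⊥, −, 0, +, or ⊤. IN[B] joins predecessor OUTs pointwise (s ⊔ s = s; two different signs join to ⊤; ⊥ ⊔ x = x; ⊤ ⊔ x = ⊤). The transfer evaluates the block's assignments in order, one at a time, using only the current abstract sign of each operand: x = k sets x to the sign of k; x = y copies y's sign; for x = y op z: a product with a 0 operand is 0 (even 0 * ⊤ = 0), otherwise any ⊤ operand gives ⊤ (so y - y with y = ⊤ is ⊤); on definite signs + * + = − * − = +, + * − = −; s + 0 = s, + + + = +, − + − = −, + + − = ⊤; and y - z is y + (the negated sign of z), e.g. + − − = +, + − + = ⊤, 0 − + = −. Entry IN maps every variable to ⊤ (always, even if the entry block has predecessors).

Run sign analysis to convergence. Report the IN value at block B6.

Answer: {a: ⊤, b: ⊤, c: ⊤, d: ⊤, e: ⊤, f: +}

Derivation:
Fixpoint table:
  B0:  IN=(all ⊤)  OUT=(all ⊤)
  B1:  IN=(all ⊤)  OUT=(all ⊤)
  B2:  IN=(all ⊤)  OUT=(all ⊤)
  B3:  IN=(all ⊤)  OUT=(all ⊤)
  B4:  IN=(all ⊤)  OUT={f:+; rest ⊤}
  B5:  IN={f:+; rest ⊤}  OUT={f:+; rest ⊤}
  B6:  IN={f:+; rest ⊤}  OUT={f:+; rest ⊤}

Merge at B6: IN[B6] = OUT[B5] = {a: ⊤, b: ⊤, c: ⊤, d: ⊤, e: ⊤, f: +}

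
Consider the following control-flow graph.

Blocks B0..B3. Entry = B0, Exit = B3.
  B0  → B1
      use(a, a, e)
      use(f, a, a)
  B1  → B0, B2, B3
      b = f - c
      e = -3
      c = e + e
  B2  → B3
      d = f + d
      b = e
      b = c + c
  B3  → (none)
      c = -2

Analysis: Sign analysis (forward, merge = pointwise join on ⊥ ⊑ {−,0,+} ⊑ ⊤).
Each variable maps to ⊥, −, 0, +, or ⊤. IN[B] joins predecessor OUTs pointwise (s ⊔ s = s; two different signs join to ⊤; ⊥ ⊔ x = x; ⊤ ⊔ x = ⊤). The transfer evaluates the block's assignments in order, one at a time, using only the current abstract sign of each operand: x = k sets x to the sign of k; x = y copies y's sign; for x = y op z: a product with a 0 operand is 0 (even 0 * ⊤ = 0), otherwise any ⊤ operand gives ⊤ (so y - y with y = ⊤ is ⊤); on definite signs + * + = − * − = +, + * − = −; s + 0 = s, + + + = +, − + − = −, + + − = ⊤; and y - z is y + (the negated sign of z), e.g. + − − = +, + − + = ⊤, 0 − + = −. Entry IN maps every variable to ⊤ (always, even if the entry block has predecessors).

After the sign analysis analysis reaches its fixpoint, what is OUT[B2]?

Answer: {a: ⊤, b: -, c: -, d: ⊤, e: -, f: ⊤}

Derivation:
Converged values:
  B0:  IN=(all ⊤)  OUT=(all ⊤)
  B1:  IN=(all ⊤)  OUT={c:-, e:-; rest ⊤}
  B2:  IN={c:-, e:-; rest ⊤}  OUT={b:-, c:-, e:-; rest ⊤}
  B3:  IN={c:-, e:-; rest ⊤}  OUT={c:-, e:-; rest ⊤}

Merge at B2: IN[B2] = OUT[B1] = {a: ⊤, b: ⊤, c: -, d: ⊤, e: -, f: ⊤}
Applying B2's transfer function to that IN value gives OUT[B2] (row B2 above).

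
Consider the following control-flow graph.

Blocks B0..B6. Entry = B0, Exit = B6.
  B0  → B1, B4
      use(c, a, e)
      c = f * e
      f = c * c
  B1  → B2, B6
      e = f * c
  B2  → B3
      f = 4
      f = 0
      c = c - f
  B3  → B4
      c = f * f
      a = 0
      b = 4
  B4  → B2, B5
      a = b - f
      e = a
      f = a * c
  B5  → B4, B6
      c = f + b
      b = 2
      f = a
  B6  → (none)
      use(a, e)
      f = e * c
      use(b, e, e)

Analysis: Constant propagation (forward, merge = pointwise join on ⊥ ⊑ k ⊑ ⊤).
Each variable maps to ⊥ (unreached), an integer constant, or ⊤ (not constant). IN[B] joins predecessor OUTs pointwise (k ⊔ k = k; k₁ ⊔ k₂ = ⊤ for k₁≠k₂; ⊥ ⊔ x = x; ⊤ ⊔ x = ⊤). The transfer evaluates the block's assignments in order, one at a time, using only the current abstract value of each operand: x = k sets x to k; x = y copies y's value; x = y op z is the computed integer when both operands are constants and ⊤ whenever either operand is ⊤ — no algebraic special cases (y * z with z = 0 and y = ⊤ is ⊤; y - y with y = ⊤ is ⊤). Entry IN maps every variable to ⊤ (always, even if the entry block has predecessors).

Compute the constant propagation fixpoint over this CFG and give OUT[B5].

Answer: {a: ⊤, b: 2, c: ⊤, d: ⊤, e: ⊤, f: ⊤}

Trace:
Per-block solution:
  B0:  IN=(all ⊤)  OUT=(all ⊤)
  B1:  IN=(all ⊤)  OUT=(all ⊤)
  B2:  IN=(all ⊤)  OUT={f:0; rest ⊤}
  B3:  IN={f:0; rest ⊤}  OUT={a:0, b:4, c:0, f:0; rest ⊤}
  B4:  IN=(all ⊤)  OUT=(all ⊤)
  B5:  IN=(all ⊤)  OUT={b:2; rest ⊤}
  B6:  IN=(all ⊤)  OUT=(all ⊤)

Merge at B5: IN[B5] = OUT[B4] = {a: ⊤, b: ⊤, c: ⊤, d: ⊤, e: ⊤, f: ⊤}
Applying B5's transfer function to that IN value gives OUT[B5] (row B5 above).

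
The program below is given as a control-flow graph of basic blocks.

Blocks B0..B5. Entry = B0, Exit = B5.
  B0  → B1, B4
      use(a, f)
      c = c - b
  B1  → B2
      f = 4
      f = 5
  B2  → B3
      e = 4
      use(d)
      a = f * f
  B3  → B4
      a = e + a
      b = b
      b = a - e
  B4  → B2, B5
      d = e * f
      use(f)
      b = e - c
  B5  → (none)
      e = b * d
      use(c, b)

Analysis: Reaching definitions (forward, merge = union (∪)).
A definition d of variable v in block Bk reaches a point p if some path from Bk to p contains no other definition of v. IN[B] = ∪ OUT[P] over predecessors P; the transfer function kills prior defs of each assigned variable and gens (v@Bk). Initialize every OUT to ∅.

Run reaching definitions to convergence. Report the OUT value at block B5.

Per-block solution:
  B0:   IN={}   OUT={c@B0}
  B1:   IN={c@B0}   OUT={c@B0, f@B1}
  B2:   IN={a@B3, b@B4, c@B0, d@B4, e@B2, f@B1}   OUT={a@B2, b@B4, c@B0, d@B4, e@B2, f@B1}
  B3:   IN={a@B2, b@B4, c@B0, d@B4, e@B2, f@B1}   OUT={a@B3, b@B3, c@B0, d@B4, e@B2, f@B1}
  B4:   IN={a@B3, b@B3, c@B0, d@B4, e@B2, f@B1}   OUT={a@B3, b@B4, c@B0, d@B4, e@B2, f@B1}
  B5:   IN={a@B3, b@B4, c@B0, d@B4, e@B2, f@B1}   OUT={a@B3, b@B4, c@B0, d@B4, e@B5, f@B1}

Merge at B5: IN[B5] = OUT[B4] = {a@B3, b@B4, c@B0, d@B4, e@B2, f@B1}
Applying B5's transfer function to that IN value gives OUT[B5] (row B5 above).

Answer: {a@B3, b@B4, c@B0, d@B4, e@B5, f@B1}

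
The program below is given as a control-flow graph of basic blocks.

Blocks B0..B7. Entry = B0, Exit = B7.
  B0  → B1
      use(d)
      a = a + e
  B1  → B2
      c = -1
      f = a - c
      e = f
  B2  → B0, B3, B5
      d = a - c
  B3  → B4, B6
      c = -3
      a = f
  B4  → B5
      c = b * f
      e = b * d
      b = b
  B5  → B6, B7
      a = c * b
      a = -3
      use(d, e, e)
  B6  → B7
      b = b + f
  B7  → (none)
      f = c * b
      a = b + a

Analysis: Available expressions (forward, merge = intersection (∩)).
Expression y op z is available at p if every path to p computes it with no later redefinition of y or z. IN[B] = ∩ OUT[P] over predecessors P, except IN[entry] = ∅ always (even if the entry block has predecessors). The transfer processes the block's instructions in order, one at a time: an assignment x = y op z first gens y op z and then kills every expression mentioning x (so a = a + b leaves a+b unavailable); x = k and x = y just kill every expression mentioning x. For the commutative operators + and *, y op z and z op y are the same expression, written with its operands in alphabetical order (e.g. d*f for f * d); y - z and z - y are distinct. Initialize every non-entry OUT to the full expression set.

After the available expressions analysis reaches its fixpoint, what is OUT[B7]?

Fixpoint table:
  B0:   IN={}   OUT={}
  B1:   IN={}   OUT={a-c}
  B2:   IN={a-c}   OUT={a-c}
  B3:   IN={a-c}   OUT={}
  B4:   IN={}   OUT={}
  B5:   IN={}   OUT={b*c}
  B6:   IN={}   OUT={}
  B7:   IN={}   OUT={b*c}

Merge at B7: IN[B7] = OUT[B5] ∩ OUT[B6] = {}
Applying B7's transfer function to that IN value gives OUT[B7] (row B7 above).

Answer: {b*c}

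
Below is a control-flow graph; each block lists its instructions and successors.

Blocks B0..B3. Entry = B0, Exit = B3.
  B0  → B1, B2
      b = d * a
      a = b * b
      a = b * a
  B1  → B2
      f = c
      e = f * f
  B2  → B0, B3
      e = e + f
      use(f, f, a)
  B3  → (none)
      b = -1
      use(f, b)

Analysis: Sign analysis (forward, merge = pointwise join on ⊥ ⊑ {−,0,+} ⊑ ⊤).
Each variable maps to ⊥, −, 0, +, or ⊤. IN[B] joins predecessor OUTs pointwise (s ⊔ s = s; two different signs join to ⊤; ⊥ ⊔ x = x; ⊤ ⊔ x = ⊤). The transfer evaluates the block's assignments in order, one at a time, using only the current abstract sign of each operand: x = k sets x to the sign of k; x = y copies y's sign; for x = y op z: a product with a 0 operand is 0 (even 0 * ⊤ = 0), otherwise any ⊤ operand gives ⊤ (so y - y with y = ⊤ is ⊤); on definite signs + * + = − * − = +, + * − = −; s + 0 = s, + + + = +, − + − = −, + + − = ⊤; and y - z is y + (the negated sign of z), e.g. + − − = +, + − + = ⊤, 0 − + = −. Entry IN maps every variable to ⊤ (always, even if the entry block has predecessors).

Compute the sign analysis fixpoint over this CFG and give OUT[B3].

Fixpoint table:
  B0:  IN=(all ⊤)  OUT=(all ⊤)
  B1:  IN=(all ⊤)  OUT=(all ⊤)
  B2:  IN=(all ⊤)  OUT=(all ⊤)
  B3:  IN=(all ⊤)  OUT={b:-; rest ⊤}

Merge at B3: IN[B3] = OUT[B2] = {a: ⊤, b: ⊤, c: ⊤, d: ⊤, e: ⊤, f: ⊤}
Applying B3's transfer function to that IN value gives OUT[B3] (row B3 above).

Answer: {a: ⊤, b: -, c: ⊤, d: ⊤, e: ⊤, f: ⊤}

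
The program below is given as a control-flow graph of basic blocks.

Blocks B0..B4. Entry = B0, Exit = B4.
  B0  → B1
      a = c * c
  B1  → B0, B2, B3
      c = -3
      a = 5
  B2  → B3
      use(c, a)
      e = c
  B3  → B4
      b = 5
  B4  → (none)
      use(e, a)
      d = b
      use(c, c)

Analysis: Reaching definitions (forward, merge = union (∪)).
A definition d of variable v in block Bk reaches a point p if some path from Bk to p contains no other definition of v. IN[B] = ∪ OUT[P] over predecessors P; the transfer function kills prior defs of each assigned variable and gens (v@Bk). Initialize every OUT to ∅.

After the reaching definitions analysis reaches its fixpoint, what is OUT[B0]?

Fixpoint table:
  B0:  IN={a@B1, c@B1}  OUT={a@B0, c@B1}
  B1:  IN={a@B0, c@B1}  OUT={a@B1, c@B1}
  B2:  IN={a@B1, c@B1}  OUT={a@B1, c@B1, e@B2}
  B3:  IN={a@B1, c@B1, e@B2}  OUT={a@B1, b@B3, c@B1, e@B2}
  B4:  IN={a@B1, b@B3, c@B1, e@B2}  OUT={a@B1, b@B3, c@B1, d@B4, e@B2}

Merge at B0 (entry node, so the boundary value {} is joined with the incoming edge(s)): IN[B0] = {} ⊔ OUT[B1] = {a@B1, c@B1}
Applying B0's transfer function to that IN value gives OUT[B0] (row B0 above).

Answer: {a@B0, c@B1}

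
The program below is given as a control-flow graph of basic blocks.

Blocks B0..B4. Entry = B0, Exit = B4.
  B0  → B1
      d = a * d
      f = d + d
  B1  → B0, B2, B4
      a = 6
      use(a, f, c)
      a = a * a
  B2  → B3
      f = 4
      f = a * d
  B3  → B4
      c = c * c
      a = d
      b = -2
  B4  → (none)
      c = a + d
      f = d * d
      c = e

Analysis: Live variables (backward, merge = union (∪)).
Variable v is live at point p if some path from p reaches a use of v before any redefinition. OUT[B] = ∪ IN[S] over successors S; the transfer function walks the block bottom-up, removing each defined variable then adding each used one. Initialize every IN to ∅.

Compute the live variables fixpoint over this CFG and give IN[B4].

Answer: {a, d, e}

Derivation:
Converged values:
  B0:   IN={a, c, d, e}   OUT={c, d, e, f}
  B1:   IN={c, d, e, f}   OUT={a, c, d, e}
  B2:   IN={a, c, d, e}   OUT={c, d, e}
  B3:   IN={c, d, e}   OUT={a, d, e}
  B4:   IN={a, d, e}   OUT={}

B4 is the boundary node: OUT[B4] = {}
Applying B4's transfer function to that OUT value gives IN[B4] (row B4 above).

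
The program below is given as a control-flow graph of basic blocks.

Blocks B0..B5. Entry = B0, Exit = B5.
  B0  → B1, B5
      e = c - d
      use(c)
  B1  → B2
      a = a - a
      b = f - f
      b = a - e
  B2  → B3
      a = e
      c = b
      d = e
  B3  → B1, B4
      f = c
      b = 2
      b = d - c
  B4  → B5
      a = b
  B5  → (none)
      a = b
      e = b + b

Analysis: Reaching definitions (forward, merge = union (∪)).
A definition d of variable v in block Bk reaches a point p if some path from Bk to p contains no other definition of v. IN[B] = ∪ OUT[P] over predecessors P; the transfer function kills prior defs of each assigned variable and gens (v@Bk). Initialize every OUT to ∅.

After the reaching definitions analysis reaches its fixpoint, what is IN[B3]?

Converged values:
  B0: | IN={} | OUT={e@B0}
  B1: | IN={a@B2, b@B3, c@B2, d@B2, e@B0, f@B3} | OUT={a@B1, b@B1, c@B2, d@B2, e@B0, f@B3}
  B2: | IN={a@B1, b@B1, c@B2, d@B2, e@B0, f@B3} | OUT={a@B2, b@B1, c@B2, d@B2, e@B0, f@B3}
  B3: | IN={a@B2, b@B1, c@B2, d@B2, e@B0, f@B3} | OUT={a@B2, b@B3, c@B2, d@B2, e@B0, f@B3}
  B4: | IN={a@B2, b@B3, c@B2, d@B2, e@B0, f@B3} | OUT={a@B4, b@B3, c@B2, d@B2, e@B0, f@B3}
  B5: | IN={a@B4, b@B3, c@B2, d@B2, e@B0, f@B3} | OUT={a@B5, b@B3, c@B2, d@B2, e@B5, f@B3}

Merge at B3: IN[B3] = OUT[B2] = {a@B2, b@B1, c@B2, d@B2, e@B0, f@B3}

Answer: {a@B2, b@B1, c@B2, d@B2, e@B0, f@B3}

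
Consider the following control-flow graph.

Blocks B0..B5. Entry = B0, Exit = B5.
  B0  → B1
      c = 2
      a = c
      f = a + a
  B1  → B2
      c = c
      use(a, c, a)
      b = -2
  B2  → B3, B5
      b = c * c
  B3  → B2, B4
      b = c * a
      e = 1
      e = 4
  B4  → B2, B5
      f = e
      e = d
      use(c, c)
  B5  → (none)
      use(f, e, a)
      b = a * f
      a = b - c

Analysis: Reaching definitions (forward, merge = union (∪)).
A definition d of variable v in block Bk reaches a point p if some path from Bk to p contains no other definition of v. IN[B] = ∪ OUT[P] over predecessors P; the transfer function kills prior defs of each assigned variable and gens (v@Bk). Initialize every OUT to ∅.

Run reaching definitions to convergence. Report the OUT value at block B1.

Converged values:
  B0:  IN={}  OUT={a@B0, c@B0, f@B0}
  B1:  IN={a@B0, c@B0, f@B0}  OUT={a@B0, b@B1, c@B1, f@B0}
  B2:  IN={a@B0, b@B1, b@B3, c@B1, e@B3, e@B4, f@B0, f@B4}  OUT={a@B0, b@B2, c@B1, e@B3, e@B4, f@B0, f@B4}
  B3:  IN={a@B0, b@B2, c@B1, e@B3, e@B4, f@B0, f@B4}  OUT={a@B0, b@B3, c@B1, e@B3, f@B0, f@B4}
  B4:  IN={a@B0, b@B3, c@B1, e@B3, f@B0, f@B4}  OUT={a@B0, b@B3, c@B1, e@B4, f@B4}
  B5:  IN={a@B0, b@B2, b@B3, c@B1, e@B3, e@B4, f@B0, f@B4}  OUT={a@B5, b@B5, c@B1, e@B3, e@B4, f@B0, f@B4}

Merge at B1: IN[B1] = OUT[B0] = {a@B0, c@B0, f@B0}
Applying B1's transfer function to that IN value gives OUT[B1] (row B1 above).

Answer: {a@B0, b@B1, c@B1, f@B0}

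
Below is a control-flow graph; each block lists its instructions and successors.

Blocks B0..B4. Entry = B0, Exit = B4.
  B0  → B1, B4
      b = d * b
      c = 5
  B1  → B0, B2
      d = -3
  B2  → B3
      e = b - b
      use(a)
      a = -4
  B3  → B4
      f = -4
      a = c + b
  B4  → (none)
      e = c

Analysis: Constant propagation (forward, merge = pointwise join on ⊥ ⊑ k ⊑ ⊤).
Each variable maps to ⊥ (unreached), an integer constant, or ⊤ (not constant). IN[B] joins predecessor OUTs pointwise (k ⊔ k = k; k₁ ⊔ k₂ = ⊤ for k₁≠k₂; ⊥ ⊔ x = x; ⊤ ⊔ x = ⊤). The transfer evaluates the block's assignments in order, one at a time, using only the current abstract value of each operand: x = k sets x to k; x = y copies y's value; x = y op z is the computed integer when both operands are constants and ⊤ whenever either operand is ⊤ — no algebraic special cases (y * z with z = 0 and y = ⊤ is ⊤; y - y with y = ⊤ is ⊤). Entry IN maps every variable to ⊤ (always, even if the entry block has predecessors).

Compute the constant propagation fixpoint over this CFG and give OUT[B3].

Converged values:
  B0:   IN=(all ⊤)   OUT={c:5; rest ⊤}
  B1:   IN={c:5; rest ⊤}   OUT={c:5, d:-3; rest ⊤}
  B2:   IN={c:5, d:-3; rest ⊤}   OUT={a:-4, c:5, d:-3; rest ⊤}
  B3:   IN={a:-4, c:5, d:-3; rest ⊤}   OUT={c:5, d:-3, f:-4; rest ⊤}
  B4:   IN={c:5; rest ⊤}   OUT={c:5, e:5; rest ⊤}

Merge at B3: IN[B3] = OUT[B2] = {a: -4, b: ⊤, c: 5, d: -3, e: ⊤, f: ⊤}
Applying B3's transfer function to that IN value gives OUT[B3] (row B3 above).

Answer: {a: ⊤, b: ⊤, c: 5, d: -3, e: ⊤, f: -4}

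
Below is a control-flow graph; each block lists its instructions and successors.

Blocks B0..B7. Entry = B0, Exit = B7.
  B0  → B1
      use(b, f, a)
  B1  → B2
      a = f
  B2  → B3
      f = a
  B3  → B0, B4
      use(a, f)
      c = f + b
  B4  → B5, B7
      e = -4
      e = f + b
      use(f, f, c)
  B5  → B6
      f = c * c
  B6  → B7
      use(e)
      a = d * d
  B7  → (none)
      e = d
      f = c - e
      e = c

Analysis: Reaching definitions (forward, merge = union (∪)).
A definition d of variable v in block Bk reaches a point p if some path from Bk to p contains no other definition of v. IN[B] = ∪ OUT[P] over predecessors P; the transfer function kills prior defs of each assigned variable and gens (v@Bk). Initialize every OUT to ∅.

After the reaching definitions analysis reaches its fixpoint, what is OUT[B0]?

Answer: {a@B1, c@B3, f@B2}

Trace:
Per-block solution:
  B0:   IN={a@B1, c@B3, f@B2}   OUT={a@B1, c@B3, f@B2}
  B1:   IN={a@B1, c@B3, f@B2}   OUT={a@B1, c@B3, f@B2}
  B2:   IN={a@B1, c@B3, f@B2}   OUT={a@B1, c@B3, f@B2}
  B3:   IN={a@B1, c@B3, f@B2}   OUT={a@B1, c@B3, f@B2}
  B4:   IN={a@B1, c@B3, f@B2}   OUT={a@B1, c@B3, e@B4, f@B2}
  B5:   IN={a@B1, c@B3, e@B4, f@B2}   OUT={a@B1, c@B3, e@B4, f@B5}
  B6:   IN={a@B1, c@B3, e@B4, f@B5}   OUT={a@B6, c@B3, e@B4, f@B5}
  B7:   IN={a@B1, a@B6, c@B3, e@B4, f@B2, f@B5}   OUT={a@B1, a@B6, c@B3, e@B7, f@B7}

Merge at B0 (entry node, so the boundary value {} is joined with the incoming edge(s)): IN[B0] = {} ⊔ OUT[B3] = {a@B1, c@B3, f@B2}
Applying B0's transfer function to that IN value gives OUT[B0] (row B0 above).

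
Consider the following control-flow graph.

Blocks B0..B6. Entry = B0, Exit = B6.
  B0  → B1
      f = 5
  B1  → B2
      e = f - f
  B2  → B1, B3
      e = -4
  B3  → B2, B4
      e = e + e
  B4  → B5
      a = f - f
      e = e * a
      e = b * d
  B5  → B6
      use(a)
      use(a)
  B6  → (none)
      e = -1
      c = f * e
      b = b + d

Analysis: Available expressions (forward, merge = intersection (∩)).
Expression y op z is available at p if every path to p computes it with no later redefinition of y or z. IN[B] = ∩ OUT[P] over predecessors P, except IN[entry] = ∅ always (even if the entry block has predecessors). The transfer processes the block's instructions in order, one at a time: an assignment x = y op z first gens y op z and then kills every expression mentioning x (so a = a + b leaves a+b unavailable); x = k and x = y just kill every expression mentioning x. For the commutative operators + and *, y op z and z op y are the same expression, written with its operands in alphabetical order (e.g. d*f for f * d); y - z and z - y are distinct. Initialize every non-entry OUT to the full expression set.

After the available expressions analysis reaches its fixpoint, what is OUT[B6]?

Fixpoint table:
  B0:  IN={}  OUT={}
  B1:  IN={}  OUT={f-f}
  B2:  IN={f-f}  OUT={f-f}
  B3:  IN={f-f}  OUT={f-f}
  B4:  IN={f-f}  OUT={b*d, f-f}
  B5:  IN={b*d, f-f}  OUT={b*d, f-f}
  B6:  IN={b*d, f-f}  OUT={e*f, f-f}

Merge at B6: IN[B6] = OUT[B5] = {b*d, f-f}
Applying B6's transfer function to that IN value gives OUT[B6] (row B6 above).

Answer: {e*f, f-f}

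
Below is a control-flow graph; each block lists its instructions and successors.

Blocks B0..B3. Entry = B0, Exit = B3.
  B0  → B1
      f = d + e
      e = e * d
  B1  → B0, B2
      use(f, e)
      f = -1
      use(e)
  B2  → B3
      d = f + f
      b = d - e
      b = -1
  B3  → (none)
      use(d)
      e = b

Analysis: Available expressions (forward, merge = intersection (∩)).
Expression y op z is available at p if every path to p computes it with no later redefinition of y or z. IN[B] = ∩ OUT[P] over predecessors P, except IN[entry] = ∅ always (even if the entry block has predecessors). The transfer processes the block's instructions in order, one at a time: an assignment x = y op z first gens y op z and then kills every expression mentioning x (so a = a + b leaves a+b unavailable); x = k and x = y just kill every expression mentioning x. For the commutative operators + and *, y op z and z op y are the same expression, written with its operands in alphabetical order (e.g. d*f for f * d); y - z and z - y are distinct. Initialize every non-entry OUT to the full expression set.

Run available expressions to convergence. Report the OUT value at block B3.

Answer: {f+f}

Working:
Converged values:
  B0: | IN={} | OUT={}
  B1: | IN={} | OUT={}
  B2: | IN={} | OUT={d-e, f+f}
  B3: | IN={d-e, f+f} | OUT={f+f}

Merge at B3: IN[B3] = OUT[B2] = {d-e, f+f}
Applying B3's transfer function to that IN value gives OUT[B3] (row B3 above).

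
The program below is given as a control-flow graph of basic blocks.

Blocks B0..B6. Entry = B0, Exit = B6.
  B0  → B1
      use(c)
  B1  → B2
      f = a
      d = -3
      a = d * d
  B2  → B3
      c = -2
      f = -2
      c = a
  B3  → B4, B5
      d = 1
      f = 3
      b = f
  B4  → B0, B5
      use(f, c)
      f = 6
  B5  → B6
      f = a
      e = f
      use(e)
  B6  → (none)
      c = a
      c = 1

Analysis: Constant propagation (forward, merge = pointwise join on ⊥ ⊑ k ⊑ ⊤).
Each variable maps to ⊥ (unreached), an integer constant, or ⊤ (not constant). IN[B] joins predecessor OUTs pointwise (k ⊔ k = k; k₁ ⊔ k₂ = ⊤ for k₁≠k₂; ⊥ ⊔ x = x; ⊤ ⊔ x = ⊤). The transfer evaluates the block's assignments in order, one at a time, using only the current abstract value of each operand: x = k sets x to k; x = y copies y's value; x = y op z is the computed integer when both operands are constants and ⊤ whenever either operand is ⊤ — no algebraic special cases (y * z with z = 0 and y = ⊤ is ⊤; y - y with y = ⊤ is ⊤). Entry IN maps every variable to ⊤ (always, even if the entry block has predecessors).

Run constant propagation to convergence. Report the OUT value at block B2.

Answer: {a: 9, b: ⊤, c: 9, d: -3, e: ⊤, f: -2}

Trace:
Fixpoint table:
  B0:  IN=(all ⊤)  OUT=(all ⊤)
  B1:  IN=(all ⊤)  OUT={a:9, d:-3; rest ⊤}
  B2:  IN={a:9, d:-3; rest ⊤}  OUT={a:9, c:9, d:-3, f:-2; rest ⊤}
  B3:  IN={a:9, c:9, d:-3, f:-2; rest ⊤}  OUT={a:9, b:3, c:9, d:1, f:3; rest ⊤}
  B4:  IN={a:9, b:3, c:9, d:1, f:3; rest ⊤}  OUT={a:9, b:3, c:9, d:1, f:6; rest ⊤}
  B5:  IN={a:9, b:3, c:9, d:1; rest ⊤}  OUT={a:9, b:3, c:9, d:1, e:9, f:9; rest ⊤}
  B6:  IN={a:9, b:3, c:9, d:1, e:9, f:9; rest ⊤}  OUT={a:9, b:3, c:1, d:1, e:9, f:9; rest ⊤}

Merge at B2: IN[B2] = OUT[B1] = {a: 9, b: ⊤, c: ⊤, d: -3, e: ⊤, f: ⊤}
Applying B2's transfer function to that IN value gives OUT[B2] (row B2 above).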